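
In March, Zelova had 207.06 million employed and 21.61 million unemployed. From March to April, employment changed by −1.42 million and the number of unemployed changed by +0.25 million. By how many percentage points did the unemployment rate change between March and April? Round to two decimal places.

March: labor force = 207.06 + 21.61 = 228.67; u = 21.61/228.67 = 9.45%.
April: labor force = 205.64 + 21.86 = 227.50; u = 21.86/227.50 = 9.61%.
Change = 9.61% − 9.45% = +0.16 pp.

The unemployment rate changed by +0.16 percentage points.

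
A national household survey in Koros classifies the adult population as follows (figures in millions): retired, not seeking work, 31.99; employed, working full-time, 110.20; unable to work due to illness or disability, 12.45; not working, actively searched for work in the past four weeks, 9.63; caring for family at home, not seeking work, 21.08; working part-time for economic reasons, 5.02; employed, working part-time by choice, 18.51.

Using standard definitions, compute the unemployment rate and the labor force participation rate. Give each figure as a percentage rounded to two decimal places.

Employed = 110.20 + 5.02 + 18.51 = 133.73 million (anyone who worked, including part-time for economic reasons, counts as employed).
Unemployed = 9.63 million.
Labor force = 133.73 + 9.63 = 143.36 million.
Not in labor force = 31.99 + 12.45 + 21.08 = 65.52 million (those not working and not actively searching are outside the labor force).
Civilian working-age population = 143.36 + 65.52 = 208.88 million.
Unemployment rate = 9.63 / 143.36 = 6.72%.
Labor force participation rate = 143.36 / 208.88 = 68.63%.

Unemployment rate ≈ 6.72%; labor force participation rate ≈ 68.63%.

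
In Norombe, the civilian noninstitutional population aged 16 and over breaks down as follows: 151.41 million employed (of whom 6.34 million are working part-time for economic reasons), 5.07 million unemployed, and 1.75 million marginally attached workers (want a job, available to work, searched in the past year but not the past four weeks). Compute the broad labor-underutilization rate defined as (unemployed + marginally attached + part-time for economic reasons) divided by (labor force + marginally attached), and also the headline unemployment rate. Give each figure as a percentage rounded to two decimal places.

Broad underutilization rate ≈ 8.32%; headline unemployment rate ≈ 3.24%.

Labor force = 151.41 + 5.07 = 156.48 million.
Numerator = 5.07 + 1.75 + 6.34 = 13.16 million.
Denominator = 156.48 + 1.75 = 158.23 million.
Broad rate = 13.16 / 158.23 = 8.32%.
Headline unemployment rate = 5.07 / 156.48 = 3.24%.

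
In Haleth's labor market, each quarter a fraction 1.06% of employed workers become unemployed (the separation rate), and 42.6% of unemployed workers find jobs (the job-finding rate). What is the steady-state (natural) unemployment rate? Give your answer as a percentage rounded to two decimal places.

Steady-state unemployment rate ≈ 2.43%.

At steady state the flows balance: s·E = f·U, so U/(E+U) = s/(s+f).
u* = 1.06 / (1.06 + 42.6) = 1.06 / 43.66 = 2.43%.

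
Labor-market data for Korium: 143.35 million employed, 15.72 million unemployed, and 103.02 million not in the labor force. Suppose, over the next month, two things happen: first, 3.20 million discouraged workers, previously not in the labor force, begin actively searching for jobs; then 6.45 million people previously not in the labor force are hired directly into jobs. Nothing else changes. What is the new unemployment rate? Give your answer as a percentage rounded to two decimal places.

New unemployment rate ≈ 11.21%.

Initially, labor force = 143.35 + 15.72 = 159.07 million, so u = 15.72/159.07 = 9.88%.
After the first change, unemployed and labor force both rise by 3.20 → E = 143.35, U = 18.92, labor force = 162.27 million.
After the second change, employed and labor force both rise by 6.45; unemployed unchanged → E = 149.80, U = 18.92, labor force = 168.72 million.
New unemployment rate = 18.92 / 168.72 = 11.21%.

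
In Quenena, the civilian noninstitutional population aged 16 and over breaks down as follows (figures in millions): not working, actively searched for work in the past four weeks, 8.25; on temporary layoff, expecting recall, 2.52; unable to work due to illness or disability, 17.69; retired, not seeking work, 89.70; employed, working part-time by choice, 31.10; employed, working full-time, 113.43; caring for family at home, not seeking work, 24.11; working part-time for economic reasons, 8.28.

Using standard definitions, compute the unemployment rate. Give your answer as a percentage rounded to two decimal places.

Unemployment rate ≈ 6.58%.

Employed = 31.10 + 113.43 + 8.28 = 152.81 million (anyone who worked, including part-time for economic reasons, counts as employed).
Unemployed = 8.25 + 2.52 = 10.77 million (jobless and actively searching, or on temporary layoff).
Labor force = 152.81 + 10.77 = 163.58 million.
Unemployment rate = 10.77 / 163.58 = 6.58%.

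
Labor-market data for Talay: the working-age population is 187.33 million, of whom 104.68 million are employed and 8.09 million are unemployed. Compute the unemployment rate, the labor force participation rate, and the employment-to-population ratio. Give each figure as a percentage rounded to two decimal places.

Unemployment rate ≈ 7.17%; labor force participation rate ≈ 60.20%; employment-population ratio ≈ 55.88%.

Labor force = employed + unemployed = 104.68 + 8.09 = 112.77 million.
Unemployment rate = 8.09 / 112.77 = 7.17%.
Labor force participation rate = 112.77 / 187.33 = 60.20%.
Employment-population ratio = 104.68 / 187.33 = 55.88%.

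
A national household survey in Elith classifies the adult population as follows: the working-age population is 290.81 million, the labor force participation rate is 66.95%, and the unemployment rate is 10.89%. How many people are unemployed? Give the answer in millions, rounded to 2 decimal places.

Labor force = 0.6695 × 290.81 = 194.70 million.
Unemployed = 0.1089 × 194.70 ≈ 21.20 million.

About 21.20 million are unemployed.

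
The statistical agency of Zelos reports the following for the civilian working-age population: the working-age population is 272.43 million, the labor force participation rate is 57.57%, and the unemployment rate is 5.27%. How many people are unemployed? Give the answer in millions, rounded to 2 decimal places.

Labor force = 0.5757 × 272.43 = 156.84 million.
Unemployed = 0.0527 × 156.84 ≈ 8.27 million.

About 8.27 million are unemployed.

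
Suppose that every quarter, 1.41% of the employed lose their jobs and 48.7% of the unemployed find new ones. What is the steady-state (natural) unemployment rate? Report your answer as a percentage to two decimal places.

At steady state the flows balance: s·E = f·U, so U/(E+U) = s/(s+f).
u* = 1.41 / (1.41 + 48.7) = 1.41 / 50.11 = 2.81%.

Steady-state unemployment rate ≈ 2.81%.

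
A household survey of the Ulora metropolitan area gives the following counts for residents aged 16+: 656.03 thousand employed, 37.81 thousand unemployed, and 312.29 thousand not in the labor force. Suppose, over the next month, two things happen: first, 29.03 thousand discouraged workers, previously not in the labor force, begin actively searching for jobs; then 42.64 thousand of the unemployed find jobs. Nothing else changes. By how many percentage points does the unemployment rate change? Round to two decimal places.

Initially, labor force = 656.03 + 37.81 = 693.84 thousand, so u = 37.81/693.84 = 5.45%.
After the first change, unemployed and labor force both rise by 29.03 → E = 656.03, U = 66.84, labor force = 722.87 thousand.
After the second change, unemployed falls and employed rises by 42.64; labor force unchanged → E = 698.67, U = 24.20, labor force = 722.87 thousand.
New unemployment rate = 24.20 / 722.87 = 3.35%.
Change = 3.35% − 5.45% = −2.10 percentage points.

The unemployment rate changes by −2.10 percentage points.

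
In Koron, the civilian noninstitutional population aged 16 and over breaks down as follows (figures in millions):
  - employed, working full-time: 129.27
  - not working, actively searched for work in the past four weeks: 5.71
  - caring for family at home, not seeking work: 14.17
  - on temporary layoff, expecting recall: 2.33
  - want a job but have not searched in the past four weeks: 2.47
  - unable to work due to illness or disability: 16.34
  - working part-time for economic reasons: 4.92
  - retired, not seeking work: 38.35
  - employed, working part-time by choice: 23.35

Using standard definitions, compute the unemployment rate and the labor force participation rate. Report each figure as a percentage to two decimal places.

Employed = 129.27 + 4.92 + 23.35 = 157.54 million (anyone who worked, including part-time for economic reasons, counts as employed).
Unemployed = 5.71 + 2.33 = 8.04 million (jobless and actively searching, or on temporary layoff).
Labor force = 157.54 + 8.04 = 165.58 million.
Not in labor force = 14.17 + 2.47 + 16.34 + 38.35 = 71.33 million (those not working and not actively searching are outside the labor force — including those who want a job but have given up searching).
Civilian working-age population = 165.58 + 71.33 = 236.91 million.
Unemployment rate = 8.04 / 165.58 = 4.86%.
Labor force participation rate = 165.58 / 236.91 = 69.89%.

Unemployment rate ≈ 4.86%; labor force participation rate ≈ 69.89%.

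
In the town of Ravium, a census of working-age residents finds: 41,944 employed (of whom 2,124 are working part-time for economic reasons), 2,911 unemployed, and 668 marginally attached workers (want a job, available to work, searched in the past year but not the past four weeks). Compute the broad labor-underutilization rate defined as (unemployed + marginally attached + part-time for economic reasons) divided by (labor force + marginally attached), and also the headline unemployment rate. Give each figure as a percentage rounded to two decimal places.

Labor force = 41,944 + 2,911 = 44,855.
Numerator = 2,911 + 668 + 2,124 = 5,703.
Denominator = 44,855 + 668 = 45,523.
Broad rate = 5,703 / 45,523 = 12.53%.
Headline unemployment rate = 2,911 / 44,855 = 6.49%.

Broad underutilization rate ≈ 12.53%; headline unemployment rate ≈ 6.49%.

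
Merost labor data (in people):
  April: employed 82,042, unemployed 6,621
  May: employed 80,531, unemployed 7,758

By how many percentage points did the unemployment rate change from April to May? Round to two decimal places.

April: labor force = 82,042 + 6,621 = 88,663; u = 6,621/88,663 = 7.47%.
May: labor force = 80,531 + 7,758 = 88,289; u = 7,758/88,289 = 8.79%.
Change = 8.79% − 7.47% = +1.32 pp.

The unemployment rate changed by +1.32 percentage points.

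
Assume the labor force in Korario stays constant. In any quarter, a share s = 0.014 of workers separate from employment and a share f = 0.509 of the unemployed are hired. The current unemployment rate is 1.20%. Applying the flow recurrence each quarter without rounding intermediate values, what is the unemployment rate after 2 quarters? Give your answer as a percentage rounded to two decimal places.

Unemployment rate after two quarters ≈ 2.34%.

With a fixed labor force, u_{t+1} = u_t + s·(1−u_t) − f·u_t = u_t·(1−s−f) + s.
Here 1−s−f = 0.477 and s = 0.014.
u_1 = 0.012000 × 0.477 + 0.014 = 0.019724.
u_2 = 0.019724 × 0.477 + 0.014 = 0.023408.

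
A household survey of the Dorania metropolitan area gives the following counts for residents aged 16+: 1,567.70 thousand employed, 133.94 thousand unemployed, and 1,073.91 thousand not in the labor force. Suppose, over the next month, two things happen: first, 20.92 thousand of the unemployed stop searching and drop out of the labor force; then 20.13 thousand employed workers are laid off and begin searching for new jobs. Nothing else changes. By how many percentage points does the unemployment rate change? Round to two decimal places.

The unemployment rate changes by +0.05 percentage points.

Initially, labor force = 1,567.70 + 133.94 = 1,701.64 thousand, so u = 133.94/1,701.64 = 7.87%.
After the first change, unemployed and labor force both fall by 20.92 → E = 1,567.70, U = 113.02, labor force = 1,680.72 thousand.
After the second change, employed falls and unemployed rises by 20.13; labor force unchanged → E = 1,547.57, U = 133.15, labor force = 1,680.72 thousand.
New unemployment rate = 133.15 / 1,680.72 = 7.92%.
Change = 7.92% − 7.87% = +0.05 percentage points.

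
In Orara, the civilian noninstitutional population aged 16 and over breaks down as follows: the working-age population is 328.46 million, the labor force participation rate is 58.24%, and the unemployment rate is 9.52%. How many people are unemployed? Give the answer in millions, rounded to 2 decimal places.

Labor force = 0.5824 × 328.46 = 191.30 million.
Unemployed = 0.0952 × 191.30 ≈ 18.21 million.

About 18.21 million are unemployed.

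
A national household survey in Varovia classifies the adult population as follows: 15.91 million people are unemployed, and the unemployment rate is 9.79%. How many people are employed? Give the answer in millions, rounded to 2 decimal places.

Labor force = U / u = 15.91 / 0.0979 ≈ 162.51 million.
Employed = labor force − unemployed = 162.51 − 15.91 = 146.60 million.

About 146.60 million are employed.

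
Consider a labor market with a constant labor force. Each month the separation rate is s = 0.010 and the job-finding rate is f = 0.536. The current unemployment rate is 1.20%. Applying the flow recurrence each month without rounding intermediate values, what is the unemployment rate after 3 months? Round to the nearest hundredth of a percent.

Unemployment rate after three months ≈ 1.77%.

With a fixed labor force, u_{t+1} = u_t + s·(1−u_t) − f·u_t = u_t·(1−s−f) + s.
Here 1−s−f = 0.454 and s = 0.010.
u_1 = 0.012000 × 0.454 + 0.010 = 0.015448.
u_2 = 0.015448 × 0.454 + 0.010 = 0.017013.
u_3 = 0.017013 × 0.454 + 0.010 = 0.017724.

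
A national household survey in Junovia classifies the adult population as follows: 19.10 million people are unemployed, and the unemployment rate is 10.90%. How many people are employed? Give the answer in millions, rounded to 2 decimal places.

About 156.13 million are employed.

Labor force = U / u = 19.10 / 0.1090 ≈ 175.23 million.
Employed = labor force − unemployed = 175.23 − 19.10 = 156.13 million.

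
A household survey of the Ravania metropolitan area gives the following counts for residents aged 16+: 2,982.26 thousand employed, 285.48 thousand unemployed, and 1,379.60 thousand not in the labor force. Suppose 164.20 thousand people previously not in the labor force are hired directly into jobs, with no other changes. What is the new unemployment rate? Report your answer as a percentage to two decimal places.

New unemployment rate ≈ 8.32%.

Initially, labor force = 2,982.26 + 285.48 = 3,267.74 thousand, so u = 285.48/3,267.74 = 8.74%.
After the change, employed and labor force both rise by 164.20; unemployed unchanged → E = 3,146.46, U = 285.48, labor force = 3,431.94 thousand.
New unemployment rate = 285.48 / 3,431.94 = 8.32%.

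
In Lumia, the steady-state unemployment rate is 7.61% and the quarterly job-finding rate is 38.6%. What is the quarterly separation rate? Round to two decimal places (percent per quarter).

Separation rate ≈ 3.18% per quarter.

From u* = s/(s+f): s = u·f/(1−u).
s = 0.0761 × 38.6 / (1 − 0.0761) = 2.9375 / 0.9239 ≈ 3.18% per quarter.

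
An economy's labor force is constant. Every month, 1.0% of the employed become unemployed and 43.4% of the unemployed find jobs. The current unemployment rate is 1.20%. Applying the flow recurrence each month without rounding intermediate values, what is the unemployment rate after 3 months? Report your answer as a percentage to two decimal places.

Unemployment rate after three months ≈ 2.07%.

With a fixed labor force, u_{t+1} = u_t + s·(1−u_t) − f·u_t = u_t·(1−s−f) + s.
Here 1−s−f = 0.556 and s = 0.010.
u_1 = 0.012000 × 0.556 + 0.010 = 0.016672.
u_2 = 0.016672 × 0.556 + 0.010 = 0.019270.
u_3 = 0.019270 × 0.556 + 0.010 = 0.020714.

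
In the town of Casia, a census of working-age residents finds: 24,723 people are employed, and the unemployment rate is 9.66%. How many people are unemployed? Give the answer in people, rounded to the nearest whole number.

About 2,644 are unemployed.

Let U be the number unemployed. The labor force is E + U, and U/(E+U) = 0.0966.
So U = 0.0966 × 24,723 / (1 − 0.0966) = 2388.24 / 0.9034 ≈ 2,644.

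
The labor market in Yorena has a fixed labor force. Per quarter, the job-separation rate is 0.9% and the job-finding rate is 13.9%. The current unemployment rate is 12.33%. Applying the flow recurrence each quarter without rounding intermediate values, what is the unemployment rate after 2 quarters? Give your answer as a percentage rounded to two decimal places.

Unemployment rate after two quarters ≈ 10.62%.

With a fixed labor force, u_{t+1} = u_t + s·(1−u_t) − f·u_t = u_t·(1−s−f) + s.
Here 1−s−f = 0.852 and s = 0.009.
u_1 = 0.123300 × 0.852 + 0.009 = 0.114052.
u_2 = 0.114052 × 0.852 + 0.009 = 0.106172.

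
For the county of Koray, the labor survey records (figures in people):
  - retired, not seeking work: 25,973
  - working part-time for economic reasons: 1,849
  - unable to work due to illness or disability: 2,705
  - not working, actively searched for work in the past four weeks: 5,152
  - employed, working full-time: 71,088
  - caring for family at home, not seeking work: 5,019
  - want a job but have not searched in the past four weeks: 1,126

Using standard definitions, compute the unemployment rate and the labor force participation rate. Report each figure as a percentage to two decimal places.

Employed = 1,849 + 71,088 = 72,937 (anyone who worked, including part-time for economic reasons, counts as employed).
Unemployed = 5,152.
Labor force = 72,937 + 5,152 = 78,089.
Not in labor force = 25,973 + 2,705 + 5,019 + 1,126 = 34,823 (those not working and not actively searching are outside the labor force — including those who want a job but have given up searching).
Civilian working-age population = 78,089 + 34,823 = 112,912.
Unemployment rate = 5,152 / 78,089 = 6.60%.
Labor force participation rate = 78,089 / 112,912 = 69.16%.

Unemployment rate ≈ 6.60%; labor force participation rate ≈ 69.16%.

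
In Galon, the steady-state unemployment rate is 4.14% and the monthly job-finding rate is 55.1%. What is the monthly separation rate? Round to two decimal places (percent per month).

From u* = s/(s+f): s = u·f/(1−u).
s = 0.0414 × 55.1 / (1 − 0.0414) = 2.2811 / 0.9586 ≈ 2.38% per month.

Separation rate ≈ 2.38% per month.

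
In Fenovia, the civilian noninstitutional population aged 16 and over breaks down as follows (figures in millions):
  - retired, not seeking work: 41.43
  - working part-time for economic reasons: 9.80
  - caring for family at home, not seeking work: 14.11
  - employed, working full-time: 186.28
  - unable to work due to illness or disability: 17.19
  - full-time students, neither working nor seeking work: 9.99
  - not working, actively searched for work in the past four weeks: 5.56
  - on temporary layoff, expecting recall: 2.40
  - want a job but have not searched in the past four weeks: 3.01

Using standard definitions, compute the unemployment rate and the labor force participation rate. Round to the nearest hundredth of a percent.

Employed = 9.80 + 186.28 = 196.08 million (anyone who worked, including part-time for economic reasons, counts as employed).
Unemployed = 5.56 + 2.40 = 7.96 million (jobless and actively searching, or on temporary layoff).
Labor force = 196.08 + 7.96 = 204.04 million.
Not in labor force = 41.43 + 14.11 + 17.19 + 9.99 + 3.01 = 85.73 million (those not working and not actively searching are outside the labor force — including those who want a job but have given up searching).
Civilian working-age population = 204.04 + 85.73 = 289.77 million.
Unemployment rate = 7.96 / 204.04 = 3.90%.
Labor force participation rate = 204.04 / 289.77 = 70.41%.

Unemployment rate ≈ 3.90%; labor force participation rate ≈ 70.41%.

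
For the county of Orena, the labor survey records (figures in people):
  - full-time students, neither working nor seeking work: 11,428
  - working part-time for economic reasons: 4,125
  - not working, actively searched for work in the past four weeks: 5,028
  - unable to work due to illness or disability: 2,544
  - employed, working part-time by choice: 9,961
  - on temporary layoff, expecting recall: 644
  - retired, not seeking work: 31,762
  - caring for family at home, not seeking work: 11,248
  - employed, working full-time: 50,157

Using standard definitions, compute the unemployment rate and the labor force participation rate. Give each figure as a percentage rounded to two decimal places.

Employed = 4,125 + 9,961 + 50,157 = 64,243 (anyone who worked, including part-time for economic reasons, counts as employed).
Unemployed = 5,028 + 644 = 5,672 (jobless and actively searching, or on temporary layoff).
Labor force = 64,243 + 5,672 = 69,915.
Not in labor force = 11,428 + 2,544 + 31,762 + 11,248 = 56,982 (those not working and not actively searching are outside the labor force).
Civilian working-age population = 69,915 + 56,982 = 126,897.
Unemployment rate = 5,672 / 69,915 = 8.11%.
Labor force participation rate = 69,915 / 126,897 = 55.10%.

Unemployment rate ≈ 8.11%; labor force participation rate ≈ 55.10%.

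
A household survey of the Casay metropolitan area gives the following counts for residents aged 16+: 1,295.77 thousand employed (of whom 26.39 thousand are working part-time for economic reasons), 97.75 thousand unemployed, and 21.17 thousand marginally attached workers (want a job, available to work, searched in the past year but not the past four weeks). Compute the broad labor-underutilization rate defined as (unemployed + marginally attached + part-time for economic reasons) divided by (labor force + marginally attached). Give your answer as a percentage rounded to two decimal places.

Labor force = 1,295.77 + 97.75 = 1,393.52 thousand.
Numerator = 97.75 + 21.17 + 26.39 = 145.31 thousand.
Denominator = 1,393.52 + 21.17 = 1,414.69 thousand.
Broad rate = 145.31 / 1,414.69 = 10.27%.

Broad underutilization rate ≈ 10.27%.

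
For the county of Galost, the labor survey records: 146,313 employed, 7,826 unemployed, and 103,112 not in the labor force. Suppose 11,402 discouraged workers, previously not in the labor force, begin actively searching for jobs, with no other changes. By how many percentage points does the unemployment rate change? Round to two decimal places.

Initially, labor force = 146,313 + 7,826 = 154,139, so u = 7,826/154,139 = 5.08%.
After the change, unemployed and labor force both rise by 11,402 → E = 146,313, U = 19,228, labor force = 165,541.
New unemployment rate = 19,228 / 165,541 = 11.62%.
Change = 11.62% − 5.08% = +6.54 percentage points.

The unemployment rate changes by +6.54 percentage points.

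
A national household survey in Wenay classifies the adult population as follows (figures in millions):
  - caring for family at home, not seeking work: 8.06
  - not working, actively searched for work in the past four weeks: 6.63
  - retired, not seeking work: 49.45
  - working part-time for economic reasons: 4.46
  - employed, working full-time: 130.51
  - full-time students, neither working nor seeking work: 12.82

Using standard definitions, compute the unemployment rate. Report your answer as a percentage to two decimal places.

Employed = 4.46 + 130.51 = 134.97 million (anyone who worked, including part-time for economic reasons, counts as employed).
Unemployed = 6.63 million.
Labor force = 134.97 + 6.63 = 141.60 million.
Unemployment rate = 6.63 / 141.60 = 4.68%.

Unemployment rate ≈ 4.68%.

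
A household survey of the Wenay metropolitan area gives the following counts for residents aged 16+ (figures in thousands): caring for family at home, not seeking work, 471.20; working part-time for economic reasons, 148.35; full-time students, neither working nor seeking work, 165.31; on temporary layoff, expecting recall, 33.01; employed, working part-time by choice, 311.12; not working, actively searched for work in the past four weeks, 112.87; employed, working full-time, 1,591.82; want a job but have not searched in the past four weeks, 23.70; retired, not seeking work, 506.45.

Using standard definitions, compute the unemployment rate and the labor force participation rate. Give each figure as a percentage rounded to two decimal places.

Employed = 148.35 + 311.12 + 1,591.82 = 2,051.29 thousand (anyone who worked, including part-time for economic reasons, counts as employed).
Unemployed = 33.01 + 112.87 = 145.88 thousand (jobless and actively searching, or on temporary layoff).
Labor force = 2,051.29 + 145.88 = 2,197.17 thousand.
Not in labor force = 471.20 + 165.31 + 23.70 + 506.45 = 1,166.66 thousand (those not working and not actively searching are outside the labor force — including those who want a job but have given up searching).
Civilian working-age population = 2,197.17 + 1,166.66 = 3,363.83 thousand.
Unemployment rate = 145.88 / 2,197.17 = 6.64%.
Labor force participation rate = 2,197.17 / 3,363.83 = 65.32%.

Unemployment rate ≈ 6.64%; labor force participation rate ≈ 65.32%.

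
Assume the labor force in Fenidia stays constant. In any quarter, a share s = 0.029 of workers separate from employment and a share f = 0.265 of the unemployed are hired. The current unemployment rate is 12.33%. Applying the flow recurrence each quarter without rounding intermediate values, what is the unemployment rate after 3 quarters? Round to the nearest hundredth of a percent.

With a fixed labor force, u_{t+1} = u_t + s·(1−u_t) − f·u_t = u_t·(1−s−f) + s.
Here 1−s−f = 0.706 and s = 0.029.
u_1 = 0.123300 × 0.706 + 0.029 = 0.116050.
u_2 = 0.116050 × 0.706 + 0.029 = 0.110931.
u_3 = 0.110931 × 0.706 + 0.029 = 0.107317.

Unemployment rate after three quarters ≈ 10.73%.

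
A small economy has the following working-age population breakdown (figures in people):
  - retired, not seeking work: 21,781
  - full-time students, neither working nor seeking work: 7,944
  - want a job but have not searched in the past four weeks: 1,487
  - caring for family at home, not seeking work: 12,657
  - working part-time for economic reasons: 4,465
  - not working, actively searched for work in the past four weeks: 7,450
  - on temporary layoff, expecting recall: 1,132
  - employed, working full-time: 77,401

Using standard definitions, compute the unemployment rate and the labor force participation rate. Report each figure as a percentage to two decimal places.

Unemployment rate ≈ 9.49%; labor force participation rate ≈ 67.34%.

Employed = 4,465 + 77,401 = 81,866 (anyone who worked, including part-time for economic reasons, counts as employed).
Unemployed = 7,450 + 1,132 = 8,582 (jobless and actively searching, or on temporary layoff).
Labor force = 81,866 + 8,582 = 90,448.
Not in labor force = 21,781 + 7,944 + 1,487 + 12,657 = 43,869 (those not working and not actively searching are outside the labor force — including those who want a job but have given up searching).
Civilian working-age population = 90,448 + 43,869 = 134,317.
Unemployment rate = 8,582 / 90,448 = 9.49%.
Labor force participation rate = 90,448 / 134,317 = 67.34%.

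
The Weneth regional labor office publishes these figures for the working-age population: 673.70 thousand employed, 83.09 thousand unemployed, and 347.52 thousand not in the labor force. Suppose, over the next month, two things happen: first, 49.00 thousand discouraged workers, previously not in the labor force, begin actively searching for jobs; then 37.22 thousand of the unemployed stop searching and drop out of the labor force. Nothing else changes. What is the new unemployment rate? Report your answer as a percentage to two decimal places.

New unemployment rate ≈ 12.34%.

Initially, labor force = 673.70 + 83.09 = 756.79 thousand, so u = 83.09/756.79 = 10.98%.
After the first change, unemployed and labor force both rise by 49.00 → E = 673.70, U = 132.09, labor force = 805.79 thousand.
After the second change, unemployed and labor force both fall by 37.22 → E = 673.70, U = 94.87, labor force = 768.57 thousand.
New unemployment rate = 94.87 / 768.57 = 12.34%.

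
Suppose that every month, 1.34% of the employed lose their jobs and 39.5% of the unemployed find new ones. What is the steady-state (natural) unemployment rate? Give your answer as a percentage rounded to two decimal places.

At steady state the flows balance: s·E = f·U, so U/(E+U) = s/(s+f).
u* = 1.34 / (1.34 + 39.5) = 1.34 / 40.84 = 3.28%.

Steady-state unemployment rate ≈ 3.28%.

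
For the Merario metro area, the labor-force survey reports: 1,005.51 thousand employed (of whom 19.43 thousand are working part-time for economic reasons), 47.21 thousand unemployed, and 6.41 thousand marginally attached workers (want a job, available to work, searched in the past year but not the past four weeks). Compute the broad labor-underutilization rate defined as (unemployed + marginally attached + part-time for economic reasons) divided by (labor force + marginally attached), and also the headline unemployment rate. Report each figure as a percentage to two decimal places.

Labor force = 1,005.51 + 47.21 = 1,052.72 thousand.
Numerator = 47.21 + 6.41 + 19.43 = 73.05 thousand.
Denominator = 1,052.72 + 6.41 = 1,059.13 thousand.
Broad rate = 73.05 / 1,059.13 = 6.90%.
Headline unemployment rate = 47.21 / 1,052.72 = 4.48%.

Broad underutilization rate ≈ 6.90%; headline unemployment rate ≈ 4.48%.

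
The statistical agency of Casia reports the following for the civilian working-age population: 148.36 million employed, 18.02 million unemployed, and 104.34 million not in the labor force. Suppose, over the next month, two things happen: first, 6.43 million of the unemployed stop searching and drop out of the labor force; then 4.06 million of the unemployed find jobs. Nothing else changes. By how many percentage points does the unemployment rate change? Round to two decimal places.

Initially, labor force = 148.36 + 18.02 = 166.38 million, so u = 18.02/166.38 = 10.83%.
After the first change, unemployed and labor force both fall by 6.43 → E = 148.36, U = 11.59, labor force = 159.95 million.
After the second change, unemployed falls and employed rises by 4.06; labor force unchanged → E = 152.42, U = 7.53, labor force = 159.95 million.
New unemployment rate = 7.53 / 159.95 = 4.71%.
Change = 4.71% − 10.83% = −6.12 percentage points.

The unemployment rate changes by −6.12 percentage points.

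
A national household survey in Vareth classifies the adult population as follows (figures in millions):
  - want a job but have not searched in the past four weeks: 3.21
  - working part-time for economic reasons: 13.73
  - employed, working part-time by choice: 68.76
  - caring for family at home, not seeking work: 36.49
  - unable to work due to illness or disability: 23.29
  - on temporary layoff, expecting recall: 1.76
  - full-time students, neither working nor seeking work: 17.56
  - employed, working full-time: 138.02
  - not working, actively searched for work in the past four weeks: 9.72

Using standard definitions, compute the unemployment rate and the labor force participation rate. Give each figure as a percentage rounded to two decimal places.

Employed = 13.73 + 68.76 + 138.02 = 220.51 million (anyone who worked, including part-time for economic reasons, counts as employed).
Unemployed = 1.76 + 9.72 = 11.48 million (jobless and actively searching, or on temporary layoff).
Labor force = 220.51 + 11.48 = 231.99 million.
Not in labor force = 3.21 + 36.49 + 23.29 + 17.56 = 80.55 million (those not working and not actively searching are outside the labor force — including those who want a job but have given up searching).
Civilian working-age population = 231.99 + 80.55 = 312.54 million.
Unemployment rate = 11.48 / 231.99 = 4.95%.
Labor force participation rate = 231.99 / 312.54 = 74.23%.

Unemployment rate ≈ 4.95%; labor force participation rate ≈ 74.23%.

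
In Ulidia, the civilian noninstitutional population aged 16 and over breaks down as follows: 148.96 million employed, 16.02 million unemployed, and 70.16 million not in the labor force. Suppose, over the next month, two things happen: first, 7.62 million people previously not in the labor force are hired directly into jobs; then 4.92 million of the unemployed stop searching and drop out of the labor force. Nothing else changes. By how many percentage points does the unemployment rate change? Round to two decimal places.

The unemployment rate changes by −3.09 percentage points.

Initially, labor force = 148.96 + 16.02 = 164.98 million, so u = 16.02/164.98 = 9.71%.
After the first change, employed and labor force both rise by 7.62; unemployed unchanged → E = 156.58, U = 16.02, labor force = 172.60 million.
After the second change, unemployed and labor force both fall by 4.92 → E = 156.58, U = 11.10, labor force = 167.68 million.
New unemployment rate = 11.10 / 167.68 = 6.62%.
Change = 6.62% − 9.71% = −3.09 percentage points.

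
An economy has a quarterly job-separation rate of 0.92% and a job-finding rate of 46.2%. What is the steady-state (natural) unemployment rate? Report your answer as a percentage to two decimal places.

At steady state the flows balance: s·E = f·U, so U/(E+U) = s/(s+f).
u* = 0.92 / (0.92 + 46.2) = 0.92 / 47.12 = 1.95%.

Steady-state unemployment rate ≈ 1.95%.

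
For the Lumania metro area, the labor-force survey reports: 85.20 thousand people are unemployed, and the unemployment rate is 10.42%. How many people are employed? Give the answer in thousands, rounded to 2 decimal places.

Labor force = U / u = 85.20 / 0.1042 ≈ 817.66 thousand.
Employed = labor force − unemployed = 817.66 − 85.20 = 732.46 thousand.

About 732.46 thousand are employed.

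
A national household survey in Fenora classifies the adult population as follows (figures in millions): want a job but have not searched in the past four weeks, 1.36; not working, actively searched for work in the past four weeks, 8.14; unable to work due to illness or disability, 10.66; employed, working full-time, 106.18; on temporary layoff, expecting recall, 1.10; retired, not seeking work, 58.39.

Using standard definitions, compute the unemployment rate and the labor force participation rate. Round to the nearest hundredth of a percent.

Employed = 106.18 million.
Unemployed = 8.14 + 1.10 = 9.24 million (jobless and actively searching, or on temporary layoff).
Labor force = 106.18 + 9.24 = 115.42 million.
Not in labor force = 1.36 + 10.66 + 58.39 = 70.41 million (those not working and not actively searching are outside the labor force — including those who want a job but have given up searching).
Civilian working-age population = 115.42 + 70.41 = 185.83 million.
Unemployment rate = 9.24 / 115.42 = 8.01%.
Labor force participation rate = 115.42 / 185.83 = 62.11%.

Unemployment rate ≈ 8.01%; labor force participation rate ≈ 62.11%.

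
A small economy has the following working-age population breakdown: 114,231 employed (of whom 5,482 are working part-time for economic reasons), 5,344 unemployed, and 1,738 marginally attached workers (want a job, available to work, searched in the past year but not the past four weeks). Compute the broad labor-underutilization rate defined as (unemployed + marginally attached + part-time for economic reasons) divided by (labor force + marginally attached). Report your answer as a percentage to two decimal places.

Labor force = 114,231 + 5,344 = 119,575.
Numerator = 5,344 + 1,738 + 5,482 = 12,564.
Denominator = 119,575 + 1,738 = 121,313.
Broad rate = 12,564 / 121,313 = 10.36%.

Broad underutilization rate ≈ 10.36%.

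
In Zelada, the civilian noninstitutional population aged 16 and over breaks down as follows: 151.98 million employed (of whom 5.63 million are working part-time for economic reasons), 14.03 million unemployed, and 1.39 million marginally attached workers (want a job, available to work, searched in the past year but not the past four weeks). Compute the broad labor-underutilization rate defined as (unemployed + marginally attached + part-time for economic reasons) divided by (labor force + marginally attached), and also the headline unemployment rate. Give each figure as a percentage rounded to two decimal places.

Broad underutilization rate ≈ 12.57%; headline unemployment rate ≈ 8.45%.

Labor force = 151.98 + 14.03 = 166.01 million.
Numerator = 14.03 + 1.39 + 5.63 = 21.05 million.
Denominator = 166.01 + 1.39 = 167.40 million.
Broad rate = 21.05 / 167.40 = 12.57%.
Headline unemployment rate = 14.03 / 166.01 = 8.45%.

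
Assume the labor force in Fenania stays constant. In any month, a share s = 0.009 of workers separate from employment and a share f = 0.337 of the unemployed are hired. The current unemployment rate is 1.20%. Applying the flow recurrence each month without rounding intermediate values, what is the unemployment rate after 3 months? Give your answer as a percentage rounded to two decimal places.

With a fixed labor force, u_{t+1} = u_t + s·(1−u_t) − f·u_t = u_t·(1−s−f) + s.
Here 1−s−f = 0.654 and s = 0.009.
u_1 = 0.012000 × 0.654 + 0.009 = 0.016848.
u_2 = 0.016848 × 0.654 + 0.009 = 0.020019.
u_3 = 0.020019 × 0.654 + 0.009 = 0.022092.

Unemployment rate after three months ≈ 2.21%.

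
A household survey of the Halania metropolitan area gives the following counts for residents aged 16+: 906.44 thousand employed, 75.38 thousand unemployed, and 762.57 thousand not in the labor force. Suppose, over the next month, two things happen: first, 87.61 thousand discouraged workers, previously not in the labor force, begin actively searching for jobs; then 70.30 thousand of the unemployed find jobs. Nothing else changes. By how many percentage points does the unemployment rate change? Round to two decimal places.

The unemployment rate changes by +0.99 percentage points.

Initially, labor force = 906.44 + 75.38 = 981.82 thousand, so u = 75.38/981.82 = 7.68%.
After the first change, unemployed and labor force both rise by 87.61 → E = 906.44, U = 162.99, labor force = 1,069.43 thousand.
After the second change, unemployed falls and employed rises by 70.30; labor force unchanged → E = 976.74, U = 92.69, labor force = 1,069.43 thousand.
New unemployment rate = 92.69 / 1,069.43 = 8.67%.
Change = 8.67% − 7.68% = +0.99 percentage points.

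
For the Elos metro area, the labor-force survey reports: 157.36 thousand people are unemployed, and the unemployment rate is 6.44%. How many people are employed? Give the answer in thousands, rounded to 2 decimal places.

Labor force = U / u = 157.36 / 0.0644 ≈ 2,443.48 thousand.
Employed = labor force − unemployed = 2,443.48 − 157.36 = 2,286.12 thousand.

About 2,286.12 thousand are employed.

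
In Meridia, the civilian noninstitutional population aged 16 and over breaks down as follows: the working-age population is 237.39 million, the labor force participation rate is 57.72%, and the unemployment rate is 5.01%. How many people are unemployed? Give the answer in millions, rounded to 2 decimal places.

Labor force = 0.5772 × 237.39 = 137.02 million.
Unemployed = 0.0501 × 137.02 ≈ 6.86 million.

About 6.86 million are unemployed.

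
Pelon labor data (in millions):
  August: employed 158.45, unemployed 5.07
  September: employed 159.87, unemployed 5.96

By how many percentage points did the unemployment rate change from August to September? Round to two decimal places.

August: labor force = 158.45 + 5.07 = 163.52; u = 5.07/163.52 = 3.10%.
September: labor force = 159.87 + 5.96 = 165.83; u = 5.96/165.83 = 3.59%.
Change = 3.59% − 3.10% = +0.49 pp.

The unemployment rate changed by +0.49 percentage points.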